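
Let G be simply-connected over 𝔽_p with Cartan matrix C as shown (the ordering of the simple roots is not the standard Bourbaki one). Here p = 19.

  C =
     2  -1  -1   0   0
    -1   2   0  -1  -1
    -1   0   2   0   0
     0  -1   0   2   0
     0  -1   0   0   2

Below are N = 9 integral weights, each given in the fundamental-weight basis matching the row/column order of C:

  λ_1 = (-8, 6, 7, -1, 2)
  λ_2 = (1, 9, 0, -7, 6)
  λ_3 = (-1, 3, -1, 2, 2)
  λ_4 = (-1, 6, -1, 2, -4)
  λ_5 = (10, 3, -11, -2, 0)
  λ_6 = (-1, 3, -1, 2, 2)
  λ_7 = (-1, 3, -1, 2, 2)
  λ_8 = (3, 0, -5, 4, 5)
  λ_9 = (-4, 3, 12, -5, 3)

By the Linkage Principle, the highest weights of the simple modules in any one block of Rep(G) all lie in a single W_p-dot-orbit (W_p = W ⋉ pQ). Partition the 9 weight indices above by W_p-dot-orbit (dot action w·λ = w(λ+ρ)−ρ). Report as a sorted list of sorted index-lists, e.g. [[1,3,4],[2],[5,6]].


D_5 Cartan matrix, 5 simple roots permuted; ρ=(1,1,1,1,1).

Alcove-folded reps (p=19, 9 weights, presented ϖ-order):

  λ_1 → (7, 0, 1, 0, 3);  λ_2 → (0, 1, 4, 5, 6);  λ_3 → (0, 4, 0, 3, 3);  λ_4 → (0, 4, 0, 3, 3);  λ_5 → (0, 3, 10, 1, 1);  λ_6 → (0, 4, 0, 3, 3);  λ_7 → (0, 4, 0, 3, 3);  λ_8 → (0, 1, 4, 5, 6);  λ_9 → (0, 3, 10, 1, 1)

The 9 indices split into 4 linkage classes (same alcove rep ⇔ same W_19-dot-orbit):

[[1], [2, 8], [3, 4, 6, 7], [5, 9]]


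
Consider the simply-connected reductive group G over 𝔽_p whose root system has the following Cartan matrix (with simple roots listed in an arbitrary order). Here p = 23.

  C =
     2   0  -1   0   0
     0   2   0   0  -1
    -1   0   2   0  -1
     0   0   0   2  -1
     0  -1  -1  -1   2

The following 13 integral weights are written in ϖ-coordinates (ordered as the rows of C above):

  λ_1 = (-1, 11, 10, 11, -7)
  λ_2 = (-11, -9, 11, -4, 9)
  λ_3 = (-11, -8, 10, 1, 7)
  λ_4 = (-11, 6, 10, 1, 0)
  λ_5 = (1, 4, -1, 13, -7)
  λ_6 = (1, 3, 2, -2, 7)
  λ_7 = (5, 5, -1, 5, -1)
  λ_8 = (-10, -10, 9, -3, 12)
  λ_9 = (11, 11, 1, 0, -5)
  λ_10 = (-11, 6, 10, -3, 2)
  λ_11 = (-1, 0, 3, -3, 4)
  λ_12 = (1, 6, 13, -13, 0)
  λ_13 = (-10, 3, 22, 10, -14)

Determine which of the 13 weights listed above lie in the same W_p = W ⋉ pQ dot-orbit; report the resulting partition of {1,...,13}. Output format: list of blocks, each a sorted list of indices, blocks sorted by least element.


Root system D_5: the 5×5 matrix C matches after relabeling.

Each λ_j+ρ reduced to Ā_23; 5-tuples below use C's row order:

  λ_1+ρ ↦ (6, 6, 0, 6, 0)
  λ_2+ρ ↦ (10, 7, 1, 2, 1)
  λ_3+ρ ↦ (10, 7, 1, 2, 1)
  λ_4+ρ ↦ (10, 7, 1, 2, 1)
  λ_5+ρ ↦ (4, 0, 1, 7, 1)
  λ_6+ρ ↦ (1, 4, 1, 1, 6)
  λ_7+ρ ↦ (6, 6, 0, 6, 0)
  λ_8+ρ ↦ (7, 9, 2, 2, 0)
  λ_9+ρ ↦ (10, 7, 1, 2, 1)
  λ_10+ρ ↦ (10, 7, 1, 2, 1)
  λ_11+ρ ↦ (0, 1, 4, 2, 3)
  λ_12+ρ ↦ (1, 4, 1, 1, 6)
  λ_13+ρ ↦ (7, 9, 2, 2, 0)

Linkage partition of the 13 weights (6 classes, p=23):

[[1, 7], [2, 3, 4, 9, 10], [5], [6, 12], [8, 13], [11]]


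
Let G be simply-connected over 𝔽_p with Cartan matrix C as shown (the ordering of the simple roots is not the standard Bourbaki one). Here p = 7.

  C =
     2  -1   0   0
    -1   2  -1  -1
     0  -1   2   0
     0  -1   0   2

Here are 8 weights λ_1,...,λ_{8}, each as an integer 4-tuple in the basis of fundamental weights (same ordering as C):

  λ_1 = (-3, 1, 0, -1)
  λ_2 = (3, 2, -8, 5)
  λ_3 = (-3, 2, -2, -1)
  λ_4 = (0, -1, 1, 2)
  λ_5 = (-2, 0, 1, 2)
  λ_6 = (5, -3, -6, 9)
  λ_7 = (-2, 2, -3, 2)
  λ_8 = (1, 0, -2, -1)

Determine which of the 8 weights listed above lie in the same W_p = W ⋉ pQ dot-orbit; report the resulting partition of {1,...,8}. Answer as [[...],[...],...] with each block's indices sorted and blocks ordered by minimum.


Dynkin diagram of C (from the 6 off-diagonal −1 entries): D_4.

λ_j+ρ reflected into Ā_7 (⟨·,θ^∨⟩≤7); 4-tuples as given:

  λ_1 → (2, 0, 1, 0);  λ_2 → (2, 0, 1, 0);  λ_3 → (2, 0, 1, 0);  λ_4 → (1, 0, 2, 3);  λ_5 → (1, 0, 2, 3);  λ_6 → (2, 0, 1, 0);  λ_7 → (1, 0, 2, 3);  λ_8 → (2, 0, 1, 0)

Grouping the 8 weights by Ā_7-representative: 2 linkage classes.

[[1, 2, 3, 6, 8], [4, 5, 7]]


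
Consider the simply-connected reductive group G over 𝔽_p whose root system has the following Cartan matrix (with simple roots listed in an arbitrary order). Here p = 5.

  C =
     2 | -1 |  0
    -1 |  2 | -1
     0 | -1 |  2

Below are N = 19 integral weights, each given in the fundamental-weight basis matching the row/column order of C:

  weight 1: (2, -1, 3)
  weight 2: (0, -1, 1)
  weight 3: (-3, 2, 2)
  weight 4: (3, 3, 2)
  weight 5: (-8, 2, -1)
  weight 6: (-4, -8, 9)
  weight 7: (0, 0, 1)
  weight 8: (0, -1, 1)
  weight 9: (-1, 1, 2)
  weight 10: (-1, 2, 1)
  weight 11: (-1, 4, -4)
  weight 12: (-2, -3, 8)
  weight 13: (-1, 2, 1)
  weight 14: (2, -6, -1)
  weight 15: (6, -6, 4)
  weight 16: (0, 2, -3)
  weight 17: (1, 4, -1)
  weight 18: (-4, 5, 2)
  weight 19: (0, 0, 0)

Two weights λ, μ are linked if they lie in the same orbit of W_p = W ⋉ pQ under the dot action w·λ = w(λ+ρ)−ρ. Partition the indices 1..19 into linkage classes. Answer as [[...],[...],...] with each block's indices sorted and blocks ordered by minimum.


Cartan matrix: type A_3 (|W|=24); un-permuting the 3 rows.

Each λ_j+ρ reduced to Ā_5; 3-tuples below use C's row order:

  λ_1 → (1, 0, 2) · λ_2 → (1, 0, 2) · λ_3 → (1, 1, 2) · λ_4 → (1, 1, 2) · λ_5 → (1, 0, 2) · λ_6 → (0, 2, 3) · λ_7 → (1, 1, 2) · λ_8 → (1, 0, 2) · λ_9 → (0, 2, 3) · λ_10 → (0, 3, 2) · λ_11 → (0, 2, 3) · λ_12 → (1, 1, 1) · λ_13 → (0, 3, 2) · λ_14 → (0, 2, 3) · λ_15 → (0, 3, 2) · λ_16 → (1, 1, 2) · λ_17 → (0, 3, 2) · λ_18 → (1, 1, 1) · λ_19 → (1, 1, 1)

These 19 weights hit 5 W_5-dot-orbits; sizes (4, 4, 4, 4, 3):

[[1, 2, 5, 8], [3, 4, 7, 16], [6, 9, 11, 14], [10, 13, 15, 17], [12, 18, 19]]


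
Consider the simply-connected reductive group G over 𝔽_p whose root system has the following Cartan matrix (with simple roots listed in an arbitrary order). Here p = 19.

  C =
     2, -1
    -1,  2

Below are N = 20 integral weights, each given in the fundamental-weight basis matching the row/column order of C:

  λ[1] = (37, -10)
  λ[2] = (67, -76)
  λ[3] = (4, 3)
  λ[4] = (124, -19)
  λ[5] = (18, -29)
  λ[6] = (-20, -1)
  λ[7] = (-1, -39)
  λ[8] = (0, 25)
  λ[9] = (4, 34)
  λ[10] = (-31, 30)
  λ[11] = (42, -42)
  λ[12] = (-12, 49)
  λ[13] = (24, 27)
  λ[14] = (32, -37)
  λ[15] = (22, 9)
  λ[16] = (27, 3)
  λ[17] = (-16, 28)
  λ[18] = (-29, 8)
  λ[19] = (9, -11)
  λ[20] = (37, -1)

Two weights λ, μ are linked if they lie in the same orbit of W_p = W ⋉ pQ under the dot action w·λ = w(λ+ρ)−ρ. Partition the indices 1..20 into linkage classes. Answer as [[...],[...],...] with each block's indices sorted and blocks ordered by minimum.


Cartan matrix: type A_2 (|W|=6); un-permuting the 2 rows.

W_19-reps of the 20 weights in Ā_19 (same 2-coord order as C):

  λ_1 → (0, 10) · λ_2 → (7, 11) · λ_3 → (5, 4) · λ_4 → (7, 11) · λ_5 → (0, 10) · λ_6 → (0, 19) · λ_7 → (0, 19) · λ_8 → (7, 11) · λ_9 → (14, 2) · λ_10 → (7, 11) · λ_11 → (14, 2) · λ_12 → (7, 11) · λ_13 → (6, 9) · λ_14 → (14, 2) · λ_15 → (5, 4) · λ_16 → (6, 9) · λ_17 → (5, 4) · λ_18 → (0, 10) · λ_19 → (0, 10) · λ_20 → (0, 19)

Grouping the 20 weights by Ā_19-representative: 6 linkage classes.

[[1, 5, 18, 19], [2, 4, 8, 10, 12], [3, 15, 17], [6, 7, 20], [9, 11, 14], [13, 16]]


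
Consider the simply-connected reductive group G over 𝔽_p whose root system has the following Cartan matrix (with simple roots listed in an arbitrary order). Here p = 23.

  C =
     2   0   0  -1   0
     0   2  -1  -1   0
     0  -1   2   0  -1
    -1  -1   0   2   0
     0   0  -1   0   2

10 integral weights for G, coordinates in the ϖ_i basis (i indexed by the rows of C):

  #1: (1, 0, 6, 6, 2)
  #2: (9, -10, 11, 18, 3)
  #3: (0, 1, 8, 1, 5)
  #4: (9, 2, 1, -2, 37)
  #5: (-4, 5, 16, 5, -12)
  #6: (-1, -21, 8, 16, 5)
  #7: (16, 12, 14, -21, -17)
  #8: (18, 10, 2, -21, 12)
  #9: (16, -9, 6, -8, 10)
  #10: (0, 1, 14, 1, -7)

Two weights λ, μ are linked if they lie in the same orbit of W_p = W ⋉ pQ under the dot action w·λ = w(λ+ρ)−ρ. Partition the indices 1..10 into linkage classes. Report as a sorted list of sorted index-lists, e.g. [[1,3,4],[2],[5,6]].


Cartan matrix: type A_5 (|W|=720); un-permuting the 5 rows.

λ_j+ρ reflected into Ā_23 (⟨·,θ^∨⟩≤23); 5-tuples as given:

  1: (2, 1, 7, 7, 3);  2: (3, 3, 6, 7, 3);  3: (1, 2, 9, 2, 6);  4: (1, 2, 9, 2, 6);  5: (3, 6, 6, 0, 5);  6: (3, 6, 6, 0, 5);  7: (2, 1, 7, 7, 3);  8: (3, 3, 6, 7, 3);  9: (2, 1, 7, 7, 3);  10: (1, 2, 9, 2, 6)

4 distinct reps among the 10 weights ⇒ 4 W_23-linkage classes:

[[1, 7, 9], [2, 8], [3, 4, 10], [5, 6]]


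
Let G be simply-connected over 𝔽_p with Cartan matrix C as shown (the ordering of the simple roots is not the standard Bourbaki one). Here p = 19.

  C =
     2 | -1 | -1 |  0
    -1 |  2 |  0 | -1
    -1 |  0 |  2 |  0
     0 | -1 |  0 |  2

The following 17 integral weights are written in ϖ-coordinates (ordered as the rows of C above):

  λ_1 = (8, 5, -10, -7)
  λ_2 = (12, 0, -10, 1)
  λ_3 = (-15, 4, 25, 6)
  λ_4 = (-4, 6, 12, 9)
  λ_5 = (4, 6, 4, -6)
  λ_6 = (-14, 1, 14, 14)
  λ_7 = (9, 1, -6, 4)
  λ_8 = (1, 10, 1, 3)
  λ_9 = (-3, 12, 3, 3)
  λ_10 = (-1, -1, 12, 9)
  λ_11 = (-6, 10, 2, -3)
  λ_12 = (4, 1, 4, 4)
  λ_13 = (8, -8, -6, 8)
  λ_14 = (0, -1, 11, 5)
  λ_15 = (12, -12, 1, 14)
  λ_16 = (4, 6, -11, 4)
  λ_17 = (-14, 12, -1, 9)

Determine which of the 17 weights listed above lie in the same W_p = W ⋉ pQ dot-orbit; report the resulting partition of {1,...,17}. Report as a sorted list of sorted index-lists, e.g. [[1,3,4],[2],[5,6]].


Type A_4, rank 4, |W|=120; reorder rows/cols to standard.

Ā_19 reps of the 17 weights (A_4, coords as presented):

  1: (0, 0, 9, 6)
  2: (4, 1, 9, 2)
  3: (5, 2, 5, 5)
  4: (3, 4, 2, 2)
  5: (5, 2, 5, 5)
  6: (2, 11, 2, 4)
  7: (5, 2, 5, 5)
  8: (2, 11, 2, 4)
  9: (2, 11, 2, 4)
  10: (0, 0, 9, 6)
  11: (3, 4, 2, 2)
  12: (5, 2, 5, 5)
  13: (3, 4, 2, 2)
  14: (1, 0, 12, 6)
  15: (2, 11, 2, 4)
  16: (5, 2, 5, 5)
  17: (0, 0, 9, 6)

These 17 weights hit 6 W_19-dot-orbits; sizes (3, 1, 5, 3, 4, 1):

[[1, 10, 17], [2], [3, 5, 7, 12, 16], [4, 11, 13], [6, 8, 9, 15], [14]]


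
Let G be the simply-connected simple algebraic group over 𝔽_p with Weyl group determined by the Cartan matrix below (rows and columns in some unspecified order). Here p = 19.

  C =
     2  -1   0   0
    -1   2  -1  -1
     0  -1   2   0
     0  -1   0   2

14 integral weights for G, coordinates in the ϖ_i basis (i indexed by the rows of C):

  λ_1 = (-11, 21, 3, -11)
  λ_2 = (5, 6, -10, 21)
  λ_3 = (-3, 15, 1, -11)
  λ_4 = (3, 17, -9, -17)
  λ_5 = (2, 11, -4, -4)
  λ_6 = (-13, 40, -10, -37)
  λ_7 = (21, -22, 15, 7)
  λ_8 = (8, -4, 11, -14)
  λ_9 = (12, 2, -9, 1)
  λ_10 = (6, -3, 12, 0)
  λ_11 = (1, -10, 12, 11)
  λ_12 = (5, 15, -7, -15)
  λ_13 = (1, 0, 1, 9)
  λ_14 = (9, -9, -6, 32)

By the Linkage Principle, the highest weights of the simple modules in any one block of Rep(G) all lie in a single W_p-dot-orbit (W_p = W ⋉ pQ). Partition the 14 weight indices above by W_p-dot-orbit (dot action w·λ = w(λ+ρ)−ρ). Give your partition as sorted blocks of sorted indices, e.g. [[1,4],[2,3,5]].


Root system D_4: the 4×4 matrix C matches after relabeling.

Ā_19 reps of the 14 weights (D_4, coords as presented):

  λ_1 → (3, 4, 3, 3);  λ_2 → (7, 2, 4, 3);  λ_3 → (2, 1, 2, 10);  λ_4 → (2, 1, 2, 10);  λ_5 → (3, 4, 3, 3);  λ_6 → (7, 2, 4, 3);  λ_7 → (2, 1, 2, 10);  λ_8 → (7, 2, 4, 3);  λ_9 → (8, 2, 3, 3);  λ_10 → (5, 1, 11, 1);  λ_11 → (7, 2, 4, 3);  λ_12 → (2, 1, 2, 10);  λ_13 → (2, 1, 2, 10);  λ_14 → (8, 2, 3, 3)

Grouping the 14 weights by Ā_19-representative: 5 linkage classes.

[[1, 5], [2, 6, 8, 11], [3, 4, 7, 12, 13], [9, 14], [10]]


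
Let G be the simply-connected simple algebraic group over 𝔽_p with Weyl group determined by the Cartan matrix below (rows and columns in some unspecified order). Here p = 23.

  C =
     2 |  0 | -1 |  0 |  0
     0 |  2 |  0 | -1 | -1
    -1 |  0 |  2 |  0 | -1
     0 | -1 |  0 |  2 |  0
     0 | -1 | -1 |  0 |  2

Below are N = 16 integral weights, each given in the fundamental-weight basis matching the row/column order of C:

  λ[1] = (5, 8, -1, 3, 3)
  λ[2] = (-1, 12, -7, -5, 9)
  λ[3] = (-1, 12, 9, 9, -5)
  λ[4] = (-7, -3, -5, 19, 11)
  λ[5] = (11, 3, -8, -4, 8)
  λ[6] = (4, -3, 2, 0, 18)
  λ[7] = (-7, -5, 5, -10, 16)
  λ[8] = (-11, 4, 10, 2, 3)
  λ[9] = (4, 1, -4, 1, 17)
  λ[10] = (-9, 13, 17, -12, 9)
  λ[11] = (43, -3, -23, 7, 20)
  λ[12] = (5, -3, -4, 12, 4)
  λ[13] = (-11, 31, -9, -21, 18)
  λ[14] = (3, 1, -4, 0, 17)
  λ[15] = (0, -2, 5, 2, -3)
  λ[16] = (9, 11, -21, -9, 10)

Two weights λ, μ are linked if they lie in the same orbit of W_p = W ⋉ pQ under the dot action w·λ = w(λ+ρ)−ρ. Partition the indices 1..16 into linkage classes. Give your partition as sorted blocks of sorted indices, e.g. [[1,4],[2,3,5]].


Type A_5, rank 5, |W|=720; reorder rows/cols to standard.

W_23-reps of the 16 weights in Ā_23 (same 5-coord order as C):

    [1] (6, 9, 0, 4, 4)
    [2] (6, 9, 0, 4, 4)
    [3] (6, 9, 0, 4, 4)
    [4] (3, 2, 3, 11, 0)
    [5] (5, 1, 7, 3, 2)
    [6] (1, 2, 3, 1, 15)
    [7] (6, 9, 0, 4, 4)
    [8] (10, 5, 1, 3, 4)
    [9] (1, 2, 3, 1, 15)
    [10] (10, 5, 1, 3, 4)
    [11] (1, 2, 3, 1, 15)
    [12] (3, 2, 3, 11, 0)
    [13] (10, 5, 1, 3, 4)
    [14] (1, 2, 3, 1, 15)
    [15] (1, 2, 3, 0, 1)
    [16] (10, 5, 1, 3, 4)

Partition of {1..16} into 6 W_23-dot-orbits:

[[1, 2, 3, 7], [4, 12], [5], [6, 9, 11, 14], [8, 10, 13, 16], [15]]


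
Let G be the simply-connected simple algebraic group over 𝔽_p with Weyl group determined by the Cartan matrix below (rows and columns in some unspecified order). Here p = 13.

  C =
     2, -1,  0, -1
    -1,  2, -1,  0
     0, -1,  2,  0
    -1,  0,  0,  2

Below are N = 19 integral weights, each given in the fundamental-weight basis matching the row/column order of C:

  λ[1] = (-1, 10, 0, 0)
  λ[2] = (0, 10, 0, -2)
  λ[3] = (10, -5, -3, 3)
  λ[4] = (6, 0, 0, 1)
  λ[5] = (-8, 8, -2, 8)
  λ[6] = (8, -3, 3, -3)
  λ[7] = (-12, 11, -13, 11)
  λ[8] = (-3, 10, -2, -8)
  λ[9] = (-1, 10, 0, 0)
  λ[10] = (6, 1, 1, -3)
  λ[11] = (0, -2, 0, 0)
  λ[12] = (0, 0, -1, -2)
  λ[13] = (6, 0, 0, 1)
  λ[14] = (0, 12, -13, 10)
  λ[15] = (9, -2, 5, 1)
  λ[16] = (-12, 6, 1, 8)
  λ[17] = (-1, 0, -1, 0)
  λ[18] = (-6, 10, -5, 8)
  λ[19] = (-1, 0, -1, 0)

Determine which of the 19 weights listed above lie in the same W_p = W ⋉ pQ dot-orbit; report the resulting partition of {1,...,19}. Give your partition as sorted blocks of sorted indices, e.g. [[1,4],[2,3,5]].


Root system A_4: the 4×4 matrix C matches after relabeling.

Alcove-folded reps (p=13, 19 weights, presented ϖ-order):

  [1] (0, 11, 1, 1) · [2] (0, 11, 1, 1) · [3] (5, 2, 2, 2) · [4] (7, 1, 1, 2) · [5] (7, 1, 1, 2) · [6] (5, 2, 2, 2) · [7] (0, 11, 1, 1) · [8] (7, 1, 1, 2) · [9] (0, 11, 1, 1) · [10] (5, 2, 2, 2) · [11] (0, 1, 0, 1) · [12] (0, 1, 0, 1) · [13] (7, 1, 1, 2) · [14] (0, 1, 0, 1) · [15] (7, 1, 1, 2) · [16] (5, 2, 2, 2) · [17] (0, 1, 0, 1) · [18] (5, 2, 2, 2) · [19] (0, 1, 0, 1)

Grouping the 19 weights by Ā_13-representative: 4 linkage classes.

[[1, 2, 7, 9], [3, 6, 10, 16, 18], [4, 5, 8, 13, 15], [11, 12, 14, 17, 19]]


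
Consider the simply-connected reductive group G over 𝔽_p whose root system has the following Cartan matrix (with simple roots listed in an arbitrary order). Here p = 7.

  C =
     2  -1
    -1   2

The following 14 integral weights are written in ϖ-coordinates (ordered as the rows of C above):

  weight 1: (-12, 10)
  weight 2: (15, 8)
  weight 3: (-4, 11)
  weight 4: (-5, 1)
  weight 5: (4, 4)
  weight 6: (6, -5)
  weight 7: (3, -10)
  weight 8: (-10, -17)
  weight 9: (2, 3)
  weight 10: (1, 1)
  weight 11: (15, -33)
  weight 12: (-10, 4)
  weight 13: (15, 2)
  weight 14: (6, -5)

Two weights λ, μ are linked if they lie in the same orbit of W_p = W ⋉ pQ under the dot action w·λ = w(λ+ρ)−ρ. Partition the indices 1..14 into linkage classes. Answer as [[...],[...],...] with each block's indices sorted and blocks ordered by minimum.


A_2 Cartan matrix, 2 simple roots permuted; ρ=(1,1).

Folding the 14 weights λ_j+ρ into Ā_7 (reps in the given 2-coord order):

  λ_1 → (3, 4)
  λ_2 → (3, 2)
  λ_3 → (2, 2)
  λ_4 → (2, 2)
  λ_5 → (2, 2)
  λ_6 → (3, 4)
  λ_7 → (3, 2)
  λ_8 → (3, 2)
  λ_9 → (3, 4)
  λ_10 → (2, 2)
  λ_11 → (2, 2)
  λ_12 → (3, 2)
  λ_13 → (3, 2)
  λ_14 → (3, 4)

Partition of {1..14} into 3 W_7-dot-orbits:

[[1, 6, 9, 14], [2, 7, 8, 12, 13], [3, 4, 5, 10, 11]]


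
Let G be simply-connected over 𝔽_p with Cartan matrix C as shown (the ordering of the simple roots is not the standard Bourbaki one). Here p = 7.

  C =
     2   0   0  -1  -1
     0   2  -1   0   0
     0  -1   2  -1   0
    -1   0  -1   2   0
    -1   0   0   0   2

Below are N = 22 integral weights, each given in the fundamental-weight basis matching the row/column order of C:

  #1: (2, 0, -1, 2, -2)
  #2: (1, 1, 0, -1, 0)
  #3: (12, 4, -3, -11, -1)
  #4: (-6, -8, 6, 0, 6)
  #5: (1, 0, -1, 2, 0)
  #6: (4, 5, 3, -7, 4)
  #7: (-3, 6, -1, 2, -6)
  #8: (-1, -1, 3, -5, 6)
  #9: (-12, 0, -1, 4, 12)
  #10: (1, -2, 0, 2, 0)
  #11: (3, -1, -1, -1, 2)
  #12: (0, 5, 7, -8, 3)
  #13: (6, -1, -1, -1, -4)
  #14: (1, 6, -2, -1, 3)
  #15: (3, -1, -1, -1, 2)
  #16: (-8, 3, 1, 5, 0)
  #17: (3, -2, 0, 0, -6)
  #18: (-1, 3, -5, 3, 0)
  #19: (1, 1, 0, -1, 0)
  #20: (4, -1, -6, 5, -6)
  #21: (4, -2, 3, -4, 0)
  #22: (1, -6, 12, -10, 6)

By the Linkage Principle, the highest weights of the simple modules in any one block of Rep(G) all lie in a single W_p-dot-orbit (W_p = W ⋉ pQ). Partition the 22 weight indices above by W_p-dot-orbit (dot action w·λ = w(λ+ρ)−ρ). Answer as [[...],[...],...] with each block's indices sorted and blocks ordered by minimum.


A_5 Cartan matrix, 5 simple roots permuted; ρ=(1,1,1,1,1).

λ_j+ρ reflected into Ā_7 (⟨·,θ^∨⟩≤7); 5-tuples as given:

    λ_1+ρ ↦ (2, 1, 0, 3, 1)
    λ_2+ρ ↦ (2, 2, 1, 0, 1)
    λ_3+ρ ↦ (2, 1, 0, 3, 1)
    λ_4+ρ ↦ (0, 0, 4, 0, 1)
    λ_5+ρ ↦ (2, 1, 0, 3, 1)
    λ_6+ρ ↦ (2, 2, 1, 0, 1)
    λ_7+ρ ↦ (0, 0, 4, 0, 1)
    λ_8+ρ ↦ (4, 0, 0, 0, 3)
    λ_9+ρ ↦ (1, 1, 0, 0, 4)
    λ_10+ρ ↦ (2, 1, 0, 3, 1)
    λ_11+ρ ↦ (4, 0, 0, 0, 3)
    λ_12+ρ ↦ (1, 1, 0, 0, 4)
    λ_13+ρ ↦ (4, 0, 0, 0, 3)
    λ_14+ρ ↦ (0, 1, 0, 1, 1)
    λ_15+ρ ↦ (4, 0, 0, 0, 3)
    λ_16+ρ ↦ (0, 1, 0, 1, 1)
    λ_17+ρ ↦ (1, 1, 0, 0, 4)
    λ_18+ρ ↦ (0, 0, 4, 0, 1)
    λ_19+ρ ↦ (2, 2, 1, 0, 1)
    λ_20+ρ ↦ (0, 1, 0, 1, 1)
    λ_21+ρ ↦ (2, 1, 0, 3, 1)
    λ_22+ρ ↦ (1, 1, 0, 0, 4)

Partition of {1..22} into 6 W_7-dot-orbits:

[[1, 3, 5, 10, 21], [2, 6, 19], [4, 7, 18], [8, 11, 13, 15], [9, 12, 17, 22], [14, 16, 20]]


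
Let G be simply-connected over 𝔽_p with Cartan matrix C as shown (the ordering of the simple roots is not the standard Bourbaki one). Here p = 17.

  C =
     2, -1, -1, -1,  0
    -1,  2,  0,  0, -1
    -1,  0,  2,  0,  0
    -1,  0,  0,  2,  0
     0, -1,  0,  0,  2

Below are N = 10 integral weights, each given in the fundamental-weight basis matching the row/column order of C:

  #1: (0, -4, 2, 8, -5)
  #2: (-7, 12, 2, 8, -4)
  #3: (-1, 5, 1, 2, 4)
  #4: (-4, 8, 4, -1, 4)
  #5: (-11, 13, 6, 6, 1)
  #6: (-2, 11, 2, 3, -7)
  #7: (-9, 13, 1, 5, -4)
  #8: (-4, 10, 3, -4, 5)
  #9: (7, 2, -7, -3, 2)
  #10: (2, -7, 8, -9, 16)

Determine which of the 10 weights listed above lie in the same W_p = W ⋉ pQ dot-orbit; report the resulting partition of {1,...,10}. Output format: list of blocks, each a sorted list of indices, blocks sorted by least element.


C ↔ D_5 under row/col permutation; |W(D_5)| = 1920.

Ā_17 reps of the 10 weights (D_5, coords as presented):

    λ_1+ρ ↦ (1, 2, 3, 3, 1)
    λ_2+ρ ↦ (1, 2, 3, 3, 1)
    λ_3+ρ ↦ (0, 1, 2, 3, 5)
    λ_4+ρ ↦ (0, 1, 2, 3, 5)
    λ_5+ρ ↦ (1, 2, 3, 3, 1)
    λ_6+ρ ↦ (0, 1, 2, 3, 5)
    λ_7+ρ ↦ (0, 3, 6, 2, 3)
    λ_8+ρ ↦ (0, 1, 2, 3, 5)
    λ_9+ρ ↦ (0, 3, 6, 2, 3)
    λ_10+ρ ↦ (0, 1, 2, 3, 5)

The 10 indices split into 3 linkage classes (same alcove rep ⇔ same W_17-dot-orbit):

[[1, 2, 5], [3, 4, 6, 8, 10], [7, 9]]


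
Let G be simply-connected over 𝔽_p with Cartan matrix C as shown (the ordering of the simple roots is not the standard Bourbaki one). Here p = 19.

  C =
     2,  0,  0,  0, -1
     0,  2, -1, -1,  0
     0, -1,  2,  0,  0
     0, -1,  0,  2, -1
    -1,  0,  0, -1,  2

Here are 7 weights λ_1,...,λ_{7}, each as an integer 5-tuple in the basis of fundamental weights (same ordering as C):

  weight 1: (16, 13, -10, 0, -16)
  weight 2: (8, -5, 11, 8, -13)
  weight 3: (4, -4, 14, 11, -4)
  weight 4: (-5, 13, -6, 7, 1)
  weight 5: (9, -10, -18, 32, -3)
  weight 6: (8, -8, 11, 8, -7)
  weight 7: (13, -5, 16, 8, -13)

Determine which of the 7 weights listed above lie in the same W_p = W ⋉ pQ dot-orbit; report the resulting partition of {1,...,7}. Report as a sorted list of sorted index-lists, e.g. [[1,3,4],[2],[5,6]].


Type A_5, rank 5, |W|=720; reorder rows/cols to standard.

Folding the 7 weights λ_j+ρ into Ā_19 (reps in the given 5-coord order):

  1: (2, 9, 0, 5, 1)
  2: (3, 3, 5, 4, 2)
  3: (3, 3, 5, 4, 2)
  4: (2, 9, 0, 5, 1)
  5: (3, 3, 5, 4, 2)
  6: (3, 3, 5, 4, 2)
  7: (3, 3, 5, 4, 2)

Partition of {1..7} into 2 W_19-dot-orbits:

[[1, 4], [2, 3, 5, 6, 7]]


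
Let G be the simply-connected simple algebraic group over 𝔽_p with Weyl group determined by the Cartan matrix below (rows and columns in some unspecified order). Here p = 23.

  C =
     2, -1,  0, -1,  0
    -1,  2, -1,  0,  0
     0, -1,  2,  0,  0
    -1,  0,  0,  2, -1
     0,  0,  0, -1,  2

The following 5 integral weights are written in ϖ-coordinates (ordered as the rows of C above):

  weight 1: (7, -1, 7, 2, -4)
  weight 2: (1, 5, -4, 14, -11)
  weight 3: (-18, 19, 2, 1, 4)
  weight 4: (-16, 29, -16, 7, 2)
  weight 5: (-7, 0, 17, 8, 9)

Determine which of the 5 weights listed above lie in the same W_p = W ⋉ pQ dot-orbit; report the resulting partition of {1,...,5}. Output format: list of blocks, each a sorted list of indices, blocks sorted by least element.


C ↔ A_5 under row/col permutation; |W(A_5)| = 720.

Ā_23 reps of the 5 weights (A_5, coords as presented):

  λ_1 → (8, 0, 8, 0, 3) · λ_2 → (2, 3, 3, 5, 10) · λ_3 → (2, 3, 3, 5, 10) · λ_4 → (8, 0, 8, 0, 3) · λ_5 → (1, 5, 4, 3, 1)

3 distinct reps among the 5 weights ⇒ 3 W_23-linkage classes:

[[1, 4], [2, 3], [5]]


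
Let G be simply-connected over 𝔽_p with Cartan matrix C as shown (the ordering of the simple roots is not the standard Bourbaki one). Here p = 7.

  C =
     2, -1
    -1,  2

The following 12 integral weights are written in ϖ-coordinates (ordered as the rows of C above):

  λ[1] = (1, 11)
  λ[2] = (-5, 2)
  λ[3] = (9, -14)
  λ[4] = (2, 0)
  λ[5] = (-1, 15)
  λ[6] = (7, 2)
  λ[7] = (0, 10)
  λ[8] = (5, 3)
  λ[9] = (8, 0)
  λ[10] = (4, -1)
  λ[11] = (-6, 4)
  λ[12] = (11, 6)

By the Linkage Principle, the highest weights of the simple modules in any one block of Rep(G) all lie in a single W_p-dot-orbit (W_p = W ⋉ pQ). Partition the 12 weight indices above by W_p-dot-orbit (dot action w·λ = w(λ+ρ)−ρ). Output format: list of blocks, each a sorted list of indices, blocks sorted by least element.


Dynkin diagram of C (from the 2 off-diagonal −1 entries): A_2.

W_7-reps of the 12 weights in Ā_7 (same 2-coord order as C):

  λ_1+ρ ↦ (5, 0);  λ_2+ρ ↦ (3, 1);  λ_3+ρ ↦ (3, 1);  λ_4+ρ ↦ (3, 1);  λ_5+ρ ↦ (5, 0);  λ_6+ρ ↦ (3, 1);  λ_7+ρ ↦ (4, 2);  λ_8+ρ ↦ (3, 1);  λ_9+ρ ↦ (4, 2);  λ_10+ρ ↦ (5, 0);  λ_11+ρ ↦ (5, 0);  λ_12+ρ ↦ (5, 0)

Grouping the 12 weights by Ā_7-representative: 3 linkage classes.

[[1, 5, 10, 11, 12], [2, 3, 4, 6, 8], [7, 9]]


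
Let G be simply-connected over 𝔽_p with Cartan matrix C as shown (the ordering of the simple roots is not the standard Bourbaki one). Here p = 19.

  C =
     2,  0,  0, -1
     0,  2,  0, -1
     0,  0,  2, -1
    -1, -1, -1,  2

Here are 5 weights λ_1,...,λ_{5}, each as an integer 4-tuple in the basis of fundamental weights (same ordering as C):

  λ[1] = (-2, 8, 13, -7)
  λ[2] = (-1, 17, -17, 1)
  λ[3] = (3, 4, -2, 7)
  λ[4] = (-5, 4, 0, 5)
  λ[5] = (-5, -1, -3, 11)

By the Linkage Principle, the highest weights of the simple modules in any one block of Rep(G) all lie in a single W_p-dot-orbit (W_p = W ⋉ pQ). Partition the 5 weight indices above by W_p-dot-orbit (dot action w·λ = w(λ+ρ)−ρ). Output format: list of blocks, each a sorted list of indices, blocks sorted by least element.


Type D_4, rank 4, |W|=192; reorder rows/cols to standard.

W_19-reps of the 5 weights in Ā_19 (same 4-coord order as C):

  λ_1+ρ ↦ (6, 2, 7, 1);  λ_2+ρ ↦ (13, 3, 1, 1);  λ_3+ρ ↦ (4, 5, 1, 2);  λ_4+ρ ↦ (4, 5, 1, 2);  λ_5+ρ ↦ (4, 0, 2, 6)

4 distinct reps among the 5 weights ⇒ 4 W_19-linkage classes:

[[1], [2], [3, 4], [5]]


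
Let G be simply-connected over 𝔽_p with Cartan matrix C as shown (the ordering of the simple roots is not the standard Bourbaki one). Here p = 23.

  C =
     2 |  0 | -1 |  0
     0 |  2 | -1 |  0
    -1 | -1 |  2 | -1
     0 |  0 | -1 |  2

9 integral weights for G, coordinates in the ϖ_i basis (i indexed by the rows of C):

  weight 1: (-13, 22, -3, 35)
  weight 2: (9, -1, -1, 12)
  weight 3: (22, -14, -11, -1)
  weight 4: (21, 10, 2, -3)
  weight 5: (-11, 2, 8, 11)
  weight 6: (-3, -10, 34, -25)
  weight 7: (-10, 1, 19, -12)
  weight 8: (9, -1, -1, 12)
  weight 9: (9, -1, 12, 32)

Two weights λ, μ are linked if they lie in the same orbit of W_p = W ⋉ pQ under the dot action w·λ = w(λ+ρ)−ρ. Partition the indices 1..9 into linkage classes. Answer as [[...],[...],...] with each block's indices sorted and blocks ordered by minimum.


Dynkin diagram of C (from the 6 off-diagonal −1 entries): D_4.

Each λ_j+ρ reduced to Ā_23; 4-tuples below use C's row order:

  [1] (9, 2, 0, 11) · [2] (10, 0, 0, 13) · [3] (10, 0, 0, 13) · [4] (9, 2, 0, 11) · [5] (9, 2, 0, 11) · [6] (9, 2, 0, 11) · [7] (9, 2, 0, 11) · [8] (10, 0, 0, 13) · [9] (10, 0, 0, 13)

These 9 weights hit 2 W_23-dot-orbits; sizes (5, 4):

[[1, 4, 5, 6, 7], [2, 3, 8, 9]]


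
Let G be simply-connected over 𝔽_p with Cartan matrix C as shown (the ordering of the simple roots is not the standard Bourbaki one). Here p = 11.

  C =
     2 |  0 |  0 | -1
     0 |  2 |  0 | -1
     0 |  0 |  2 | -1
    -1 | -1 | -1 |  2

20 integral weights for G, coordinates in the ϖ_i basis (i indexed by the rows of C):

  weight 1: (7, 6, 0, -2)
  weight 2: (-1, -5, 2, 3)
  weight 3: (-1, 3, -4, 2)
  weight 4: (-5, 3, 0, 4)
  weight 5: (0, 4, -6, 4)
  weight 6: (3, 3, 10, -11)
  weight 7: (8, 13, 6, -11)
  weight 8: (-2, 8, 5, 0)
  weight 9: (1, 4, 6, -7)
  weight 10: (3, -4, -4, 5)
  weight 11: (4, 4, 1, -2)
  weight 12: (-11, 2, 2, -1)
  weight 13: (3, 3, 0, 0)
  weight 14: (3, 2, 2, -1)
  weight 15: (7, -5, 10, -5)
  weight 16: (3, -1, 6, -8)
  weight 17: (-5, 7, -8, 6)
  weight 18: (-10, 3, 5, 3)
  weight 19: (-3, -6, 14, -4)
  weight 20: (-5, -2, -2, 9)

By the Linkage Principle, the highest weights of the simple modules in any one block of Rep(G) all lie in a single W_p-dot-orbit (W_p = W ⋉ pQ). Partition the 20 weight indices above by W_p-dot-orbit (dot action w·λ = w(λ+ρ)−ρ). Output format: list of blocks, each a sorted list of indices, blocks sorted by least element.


Cartan matrix: type D_4 (|W|=192); un-permuting the 4 rows.

Alcove-folded reps (p=11, 20 weights, presented ϖ-order):

  [1] (4, 3, 3, 0) · [2] (0, 4, 3, 0) · [3] (0, 4, 3, 0) · [4] (4, 4, 1, 1) · [5] (1, 5, 5, 0) · [6] (4, 4, 1, 1) · [7] (2, 1, 0, 1) · [8] (4, 4, 1, 1) · [9] (4, 1, 1, 1) · [10] (4, 3, 3, 0) · [11] (4, 4, 1, 1) · [12] (4, 3, 3, 0) · [13] (4, 4, 1, 1) · [14] (4, 3, 3, 0) · [15] (0, 4, 3, 0) · [16] (0, 4, 3, 0) · [17] (0, 4, 3, 0) · [18] (4, 1, 1, 1) · [19] (4, 1, 1, 1) · [20] (4, 1, 1, 1)

Grouping the 20 weights by Ā_11-representative: 6 linkage classes.

[[1, 10, 12, 14], [2, 3, 15, 16, 17], [4, 6, 8, 11, 13], [5], [7], [9, 18, 19, 20]]


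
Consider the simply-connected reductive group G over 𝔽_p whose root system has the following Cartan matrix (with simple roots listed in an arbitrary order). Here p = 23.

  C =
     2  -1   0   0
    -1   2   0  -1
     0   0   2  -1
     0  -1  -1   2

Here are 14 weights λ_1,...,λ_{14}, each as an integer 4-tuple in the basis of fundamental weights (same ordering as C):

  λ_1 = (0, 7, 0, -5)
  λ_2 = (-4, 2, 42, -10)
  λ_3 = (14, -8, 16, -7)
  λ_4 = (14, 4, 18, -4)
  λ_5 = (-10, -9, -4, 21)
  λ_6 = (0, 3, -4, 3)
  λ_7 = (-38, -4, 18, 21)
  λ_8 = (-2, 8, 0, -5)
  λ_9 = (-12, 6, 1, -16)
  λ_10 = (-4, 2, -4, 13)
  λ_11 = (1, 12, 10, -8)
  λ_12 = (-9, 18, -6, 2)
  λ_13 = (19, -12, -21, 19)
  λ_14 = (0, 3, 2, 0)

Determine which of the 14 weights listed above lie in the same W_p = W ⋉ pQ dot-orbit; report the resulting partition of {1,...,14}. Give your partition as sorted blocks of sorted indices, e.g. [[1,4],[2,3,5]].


A_4 Cartan matrix, 4 simple roots permuted; ρ=(1,1,1,1).

λ_j+ρ reflected into Ā_23 (⟨·,θ^∨⟩≤23); 4-tuples as given:

  λ_1 → (1, 4, 3, 1) · λ_2 → (3, 0, 3, 11) · λ_3 → (2, 6, 4, 7) · λ_4 → (2, 2, 3, 3) · λ_5 → (8, 9, 3, 2) · λ_6 → (1, 4, 3, 1) · λ_7 → (1, 4, 3, 1) · λ_8 → (1, 4, 3, 1) · λ_9 → (2, 6, 4, 7) · λ_10 → (3, 0, 3, 11) · λ_11 → (2, 6, 4, 7) · λ_12 → (8, 9, 3, 2) · λ_13 → (3, 0, 3, 11) · λ_14 → (1, 4, 3, 1)

5 distinct reps among the 14 weights ⇒ 5 W_23-linkage classes:

[[1, 6, 7, 8, 14], [2, 10, 13], [3, 9, 11], [4], [5, 12]]


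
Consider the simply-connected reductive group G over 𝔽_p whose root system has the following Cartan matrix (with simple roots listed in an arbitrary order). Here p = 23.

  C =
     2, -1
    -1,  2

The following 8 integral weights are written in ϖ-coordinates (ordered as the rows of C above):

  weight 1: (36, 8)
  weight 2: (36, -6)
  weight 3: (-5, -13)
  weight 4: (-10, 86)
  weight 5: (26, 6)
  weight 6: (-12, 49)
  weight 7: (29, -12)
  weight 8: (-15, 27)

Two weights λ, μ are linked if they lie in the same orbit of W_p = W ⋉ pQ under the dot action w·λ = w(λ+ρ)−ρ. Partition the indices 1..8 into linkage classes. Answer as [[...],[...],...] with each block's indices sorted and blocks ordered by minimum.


C ↔ A_2 under row/col permutation; |W(A_2)| = 6.

W_23-reps of the 8 weights in Ā_23 (same 2-coord order as C):

    [1] (0, 14)
    [2] (9, 9)
    [3] (12, 4)
    [4] (9, 9)
    [5] (12, 4)
    [6] (12, 4)
    [7] (12, 4)
    [8] (9, 9)

These 8 weights hit 3 W_23-dot-orbits; sizes (1, 3, 4):

[[1], [2, 4, 8], [3, 5, 6, 7]]


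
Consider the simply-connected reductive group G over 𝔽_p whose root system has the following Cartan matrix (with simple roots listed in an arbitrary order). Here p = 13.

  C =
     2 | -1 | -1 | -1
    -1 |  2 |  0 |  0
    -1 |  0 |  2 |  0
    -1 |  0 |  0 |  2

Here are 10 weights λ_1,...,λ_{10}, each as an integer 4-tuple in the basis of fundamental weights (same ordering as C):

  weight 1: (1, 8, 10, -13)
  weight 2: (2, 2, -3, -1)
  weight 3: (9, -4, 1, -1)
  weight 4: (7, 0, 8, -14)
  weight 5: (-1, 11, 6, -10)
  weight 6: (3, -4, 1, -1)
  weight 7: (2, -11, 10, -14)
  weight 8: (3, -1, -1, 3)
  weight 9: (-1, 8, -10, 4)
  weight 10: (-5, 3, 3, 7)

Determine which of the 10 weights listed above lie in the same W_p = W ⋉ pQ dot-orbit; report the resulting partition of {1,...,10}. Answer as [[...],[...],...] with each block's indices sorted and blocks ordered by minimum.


D_4 Cartan matrix, 4 simple roots permuted; ρ=(1,1,1,1).

λ_j+ρ reflected into Ā_13 (⟨·,θ^∨⟩≤13); 4-tuples as given:

    [1] (0, 1, 1, 2)
    [2] (1, 3, 2, 0)
    [3] (1, 3, 2, 0)
    [4] (4, 0, 0, 4)
    [5] (1, 3, 2, 0)
    [6] (1, 3, 2, 0)
    [7] (1, 3, 2, 0)
    [8] (4, 0, 0, 4)
    [9] (4, 0, 0, 4)
    [10] (4, 0, 0, 4)

These 10 weights hit 3 W_13-dot-orbits; sizes (1, 5, 4):

[[1], [2, 3, 5, 6, 7], [4, 8, 9, 10]]


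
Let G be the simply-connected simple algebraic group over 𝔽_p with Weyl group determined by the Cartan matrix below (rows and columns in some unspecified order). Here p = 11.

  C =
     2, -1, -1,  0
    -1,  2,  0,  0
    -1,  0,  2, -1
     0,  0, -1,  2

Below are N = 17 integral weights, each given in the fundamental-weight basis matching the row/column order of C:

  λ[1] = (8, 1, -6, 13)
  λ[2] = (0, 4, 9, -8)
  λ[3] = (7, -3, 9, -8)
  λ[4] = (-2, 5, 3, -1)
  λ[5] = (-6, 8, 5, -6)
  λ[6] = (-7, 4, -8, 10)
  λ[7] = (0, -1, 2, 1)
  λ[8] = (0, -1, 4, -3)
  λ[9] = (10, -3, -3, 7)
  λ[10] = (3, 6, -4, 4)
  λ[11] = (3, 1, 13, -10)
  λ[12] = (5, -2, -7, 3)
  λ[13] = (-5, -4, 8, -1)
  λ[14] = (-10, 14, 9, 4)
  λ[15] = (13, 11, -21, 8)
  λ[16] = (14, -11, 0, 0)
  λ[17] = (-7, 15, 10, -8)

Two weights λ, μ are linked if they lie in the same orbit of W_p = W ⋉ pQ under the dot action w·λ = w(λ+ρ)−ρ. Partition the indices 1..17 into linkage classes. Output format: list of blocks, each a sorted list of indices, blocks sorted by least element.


Type A_4, rank 4, |W|=120; reorder rows/cols to standard.

Ā_11 reps of the 17 weights (A_4, coords as presented):

    1: (3, 4, 2, 0)
    2: (1, 0, 3, 2)
    3: (1, 5, 3, 0)
    4: (1, 5, 3, 0)
    5: (1, 4, 4, 1)
    6: (1, 5, 3, 0)
    7: (1, 0, 3, 2)
    8: (1, 0, 3, 2)
    9: (3, 4, 2, 0)
    10: (1, 5, 3, 0)
    11: (3, 4, 2, 0)
    12: (1, 0, 3, 2)
    13: (3, 4, 2, 0)
    14: (1, 4, 4, 1)
    15: (1, 5, 3, 0)
    16: (1, 4, 4, 1)
    17: (1, 0, 3, 2)

Linkage partition of the 17 weights (4 classes, p=11):

[[1, 9, 11, 13], [2, 7, 8, 12, 17], [3, 4, 6, 10, 15], [5, 14, 16]]


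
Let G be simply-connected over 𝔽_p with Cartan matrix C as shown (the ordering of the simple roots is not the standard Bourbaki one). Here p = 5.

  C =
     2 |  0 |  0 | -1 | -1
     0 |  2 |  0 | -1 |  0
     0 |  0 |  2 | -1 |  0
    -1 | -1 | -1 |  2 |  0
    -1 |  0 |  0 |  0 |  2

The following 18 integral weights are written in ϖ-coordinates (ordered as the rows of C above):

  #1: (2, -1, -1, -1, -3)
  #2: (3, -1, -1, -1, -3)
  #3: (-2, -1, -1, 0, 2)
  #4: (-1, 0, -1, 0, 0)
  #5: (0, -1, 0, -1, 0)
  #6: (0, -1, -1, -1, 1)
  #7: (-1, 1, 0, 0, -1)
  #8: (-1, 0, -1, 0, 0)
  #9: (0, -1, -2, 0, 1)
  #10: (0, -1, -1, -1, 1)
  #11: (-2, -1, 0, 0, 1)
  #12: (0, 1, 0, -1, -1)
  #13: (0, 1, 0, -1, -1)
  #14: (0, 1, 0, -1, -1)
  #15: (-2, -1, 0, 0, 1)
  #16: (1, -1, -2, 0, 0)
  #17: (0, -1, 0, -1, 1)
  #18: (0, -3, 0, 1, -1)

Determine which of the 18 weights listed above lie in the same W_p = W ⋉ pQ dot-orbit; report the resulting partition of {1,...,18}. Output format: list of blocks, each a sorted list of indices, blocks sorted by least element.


C ↔ D_5 under row/col permutation; |W(D_5)| = 1920.

Each λ_j+ρ reduced to Ā_5; 5-tuples below use C's row order:

  1: (1, 0, 0, 0, 2)
  2: (1, 0, 0, 0, 2)
  3: (1, 0, 0, 0, 2)
  4: (0, 1, 0, 1, 1)
  5: (1, 0, 1, 0, 1)
  6: (1, 0, 0, 0, 2)
  7: (0, 2, 1, 1, 0)
  8: (0, 1, 0, 1, 1)
  9: (1, 0, 1, 0, 2)
  10: (1, 0, 0, 0, 2)
  11: (1, 0, 1, 0, 1)
  12: (1, 2, 1, 0, 0)
  13: (1, 2, 1, 0, 0)
  14: (1, 2, 1, 0, 0)
  15: (1, 0, 1, 0, 1)
  16: (1, 0, 1, 0, 1)
  17: (1, 0, 1, 0, 2)
  18: (1, 2, 1, 0, 0)

6 distinct reps among the 18 weights ⇒ 6 W_5-linkage classes:

[[1, 2, 3, 6, 10], [4, 8], [5, 11, 15, 16], [7], [9, 17], [12, 13, 14, 18]]


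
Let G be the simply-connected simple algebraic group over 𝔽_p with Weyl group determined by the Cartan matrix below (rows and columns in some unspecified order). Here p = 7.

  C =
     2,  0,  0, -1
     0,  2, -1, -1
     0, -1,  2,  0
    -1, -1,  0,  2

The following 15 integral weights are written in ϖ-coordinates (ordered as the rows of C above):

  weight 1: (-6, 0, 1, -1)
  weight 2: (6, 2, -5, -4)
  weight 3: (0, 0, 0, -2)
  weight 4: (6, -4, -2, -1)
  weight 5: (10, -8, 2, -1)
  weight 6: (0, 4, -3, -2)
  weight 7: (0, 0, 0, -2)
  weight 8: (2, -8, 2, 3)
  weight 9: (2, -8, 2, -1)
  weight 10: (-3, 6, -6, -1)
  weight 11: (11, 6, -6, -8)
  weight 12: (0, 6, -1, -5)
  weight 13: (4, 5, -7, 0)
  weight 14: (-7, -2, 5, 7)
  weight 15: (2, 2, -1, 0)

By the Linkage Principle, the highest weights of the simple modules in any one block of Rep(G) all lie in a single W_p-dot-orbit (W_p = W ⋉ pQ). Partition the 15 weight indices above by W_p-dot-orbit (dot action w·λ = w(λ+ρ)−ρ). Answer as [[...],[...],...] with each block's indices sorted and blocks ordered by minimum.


Type A_4, rank 4, |W|=120; reorder rows/cols to standard.

λ_j+ρ reflected into Ā_7 (⟨·,θ^∨⟩≤7); 4-tuples as given:

  [1] (0, 2, 2, 1) · [2] (3, 3, 0, 1) · [3] (0, 0, 1, 1) · [4] (3, 3, 0, 1) · [5] (0, 0, 4, 3) · [6] (0, 2, 2, 1) · [7] (0, 0, 1, 1) · [8] (0, 0, 4, 3) · [9] (3, 3, 0, 1) · [10] (0, 0, 5, 2) · [11] (0, 0, 5, 2) · [12] (3, 3, 0, 1) · [13] (0, 0, 1, 1) · [14] (0, 0, 1, 1) · [15] (3, 3, 0, 1)

These 15 weights hit 5 W_7-dot-orbits; sizes (2, 5, 4, 2, 2):

[[1, 6], [2, 4, 9, 12, 15], [3, 7, 13, 14], [5, 8], [10, 11]]


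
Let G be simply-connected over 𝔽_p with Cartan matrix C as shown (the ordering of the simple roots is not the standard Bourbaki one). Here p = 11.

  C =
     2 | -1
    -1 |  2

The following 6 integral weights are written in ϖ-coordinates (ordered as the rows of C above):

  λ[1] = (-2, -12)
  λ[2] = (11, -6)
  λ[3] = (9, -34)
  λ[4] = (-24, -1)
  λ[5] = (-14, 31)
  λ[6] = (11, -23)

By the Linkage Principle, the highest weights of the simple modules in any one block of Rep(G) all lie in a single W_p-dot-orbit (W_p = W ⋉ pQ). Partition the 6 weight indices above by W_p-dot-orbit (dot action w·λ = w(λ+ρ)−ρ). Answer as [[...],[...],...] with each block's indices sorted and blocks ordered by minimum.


Root system A_2: the 2×2 matrix C matches after relabeling.

λ_j+ρ reflected into Ā_11 (⟨·,θ^∨⟩≤11); 2-tuples as given:

    [1] (10, 0)
    [2] (6, 4)
    [3] (10, 0)
    [4] (10, 0)
    [5] (2, 8)
    [6] (1, 0)

4 distinct reps among the 6 weights ⇒ 4 W_11-linkage classes:

[[1, 3, 4], [2], [5], [6]]


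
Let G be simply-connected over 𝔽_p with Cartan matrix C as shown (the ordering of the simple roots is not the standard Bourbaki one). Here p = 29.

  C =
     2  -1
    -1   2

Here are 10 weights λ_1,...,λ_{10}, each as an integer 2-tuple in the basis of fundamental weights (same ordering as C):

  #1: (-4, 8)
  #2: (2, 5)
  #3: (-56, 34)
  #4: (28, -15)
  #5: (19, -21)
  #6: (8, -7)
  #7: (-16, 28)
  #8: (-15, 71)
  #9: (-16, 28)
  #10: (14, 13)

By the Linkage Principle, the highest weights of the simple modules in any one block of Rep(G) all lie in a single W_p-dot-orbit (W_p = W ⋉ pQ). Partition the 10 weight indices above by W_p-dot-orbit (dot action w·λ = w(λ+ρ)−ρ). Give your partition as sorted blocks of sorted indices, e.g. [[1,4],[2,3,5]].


A_2 Cartan matrix, 2 simple roots permuted; ρ=(1,1).

Folding the 10 weights λ_j+ρ into Ā_29 (reps in the given 2-coord order):

  1: (3, 6) · 2: (3, 6) · 3: (3, 6) · 4: (15, 14) · 5: (0, 20) · 6: (3, 6) · 7: (15, 14) · 8: (15, 14) · 9: (15, 14) · 10: (15, 14)

Grouping the 10 weights by Ā_29-representative: 3 linkage classes.

[[1, 2, 3, 6], [4, 7, 8, 9, 10], [5]]


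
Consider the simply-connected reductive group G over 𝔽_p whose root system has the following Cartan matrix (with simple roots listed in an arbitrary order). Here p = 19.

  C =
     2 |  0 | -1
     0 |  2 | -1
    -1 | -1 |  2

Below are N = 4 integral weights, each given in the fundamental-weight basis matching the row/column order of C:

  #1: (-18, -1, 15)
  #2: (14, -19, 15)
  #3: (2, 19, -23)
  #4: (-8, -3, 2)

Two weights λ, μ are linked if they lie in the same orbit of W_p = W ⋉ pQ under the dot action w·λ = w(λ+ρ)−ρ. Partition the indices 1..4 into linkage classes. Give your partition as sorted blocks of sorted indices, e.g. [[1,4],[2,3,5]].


A_3 Cartan matrix, 3 simple roots permuted; ρ=(1,1,1).

Alcove-folded reps (p=19, 4 weights, presented ϖ-order):

  1: (16, 1, 0)
  2: (1, 4, 2)
  3: (16, 1, 0)
  4: (1, 4, 2)

These 4 weights hit 2 W_19-dot-orbits; sizes (2, 2):

[[1, 3], [2, 4]]
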